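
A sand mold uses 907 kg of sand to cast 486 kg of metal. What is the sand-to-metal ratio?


Formula: Sand-to-Metal Ratio = W_sand / W_metal
Ratio = 907 kg / 486 kg = 1.8663

Answer: 1.8663


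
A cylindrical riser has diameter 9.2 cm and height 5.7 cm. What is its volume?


Formula: V = pi * (D/2)^2 * H  (cylinder volume)
Radius = D/2 = 9.2/2 = 4.6 cm
V = pi * 4.6^2 * 5.7 = 378.9138 cm^3


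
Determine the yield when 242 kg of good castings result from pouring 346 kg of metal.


Formula: Casting Yield = (W_good / W_total) * 100
Yield = (242 kg / 346 kg) * 100 = 69.9422%


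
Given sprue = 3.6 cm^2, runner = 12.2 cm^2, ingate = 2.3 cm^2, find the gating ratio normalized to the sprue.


Sprue:Runner:Ingate = 1 : 12.2/3.6 : 2.3/3.6 = 1:3.39:0.64

Answer: 1:3.39:0.64


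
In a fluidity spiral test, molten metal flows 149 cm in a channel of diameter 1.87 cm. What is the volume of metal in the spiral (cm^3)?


Formula: V = pi * (d/2)^2 * L  (cylinder volume)
Radius = 1.87/2 = 0.935 cm
V = pi * 0.935^2 * 149 = 409.2224 cm^3


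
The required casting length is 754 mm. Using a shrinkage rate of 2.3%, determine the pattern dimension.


Formula: L_pattern = L_casting * (1 + shrinkage_rate/100)
Shrinkage factor = 1 + 2.3/100 = 1.023
L_pattern = 754 mm * 1.023 = 771.3420 mm

Final answer: 771.3420 mm


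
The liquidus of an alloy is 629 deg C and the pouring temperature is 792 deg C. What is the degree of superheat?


Formula: Superheat = T_pour - T_melt
Superheat = 792 - 629 = 163 deg C


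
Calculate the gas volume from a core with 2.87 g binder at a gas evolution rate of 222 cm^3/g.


Formula: V_gas = W_binder * gas_evolution_rate
V = 2.87 g * 222 cm^3/g = 637.1400 cm^3

637.1400 cm^3


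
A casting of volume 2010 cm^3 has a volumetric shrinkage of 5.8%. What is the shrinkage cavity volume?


Formula: V_shrink = V_casting * shrinkage_pct / 100
V_shrink = 2010 cm^3 * 5.8 / 100 = 116.5800 cm^3

Answer: 116.5800 cm^3


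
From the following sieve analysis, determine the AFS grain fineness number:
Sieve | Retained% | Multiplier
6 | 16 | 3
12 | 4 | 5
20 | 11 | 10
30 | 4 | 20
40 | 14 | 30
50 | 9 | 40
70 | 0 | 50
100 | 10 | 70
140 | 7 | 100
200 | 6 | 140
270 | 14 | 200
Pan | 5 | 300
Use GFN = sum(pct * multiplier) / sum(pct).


Formula: GFN = sum(pct * multiplier) / sum(pct)
sum(pct * multiplier) = 7578
sum(pct) = 100
GFN = 7578 / 100 = 75.78

Answer: 75.78


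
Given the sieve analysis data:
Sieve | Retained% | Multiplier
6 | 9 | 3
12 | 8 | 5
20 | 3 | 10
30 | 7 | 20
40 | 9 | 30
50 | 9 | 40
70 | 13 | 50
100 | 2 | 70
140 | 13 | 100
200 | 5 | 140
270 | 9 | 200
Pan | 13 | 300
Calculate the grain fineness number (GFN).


Formula: GFN = sum(pct * multiplier) / sum(pct)
sum(pct * multiplier) = 9357
sum(pct) = 100
GFN = 9357 / 100 = 93.57

Final answer: 93.57


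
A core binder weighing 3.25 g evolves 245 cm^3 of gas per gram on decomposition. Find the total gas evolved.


Formula: V_gas = W_binder * gas_evolution_rate
V = 3.25 g * 245 cm^3/g = 796.2500 cm^3

Final answer: 796.2500 cm^3


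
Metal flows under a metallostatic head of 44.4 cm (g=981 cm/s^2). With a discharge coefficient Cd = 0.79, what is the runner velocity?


Formula: v = Cd * sqrt(2 * g * h)  (Torricelli with discharge coefficient)
2*g*h = 2 * 981 * 44.4 = 87112.8 cm^2/s^2
sqrt(87112.8) = 295.14878 cm/s
v = 0.79 * 295.14878 = 233.1675 cm/s

Final answer: 233.1675 cm/s


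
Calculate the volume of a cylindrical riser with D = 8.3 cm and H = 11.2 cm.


Formula: V = pi * (D/2)^2 * H  (cylinder volume)
Radius = D/2 = 8.3/2 = 4.15 cm
V = pi * 4.15^2 * 11.2 = 605.9881 cm^3

605.9881 cm^3


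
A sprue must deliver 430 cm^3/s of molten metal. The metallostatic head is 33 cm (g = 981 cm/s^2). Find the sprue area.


Formula: v = sqrt(2*g*h), A = Q/v
Velocity: v = sqrt(2 * 981 * 33) = sqrt(64746) = 254.4524 cm/s
Sprue area: A = Q / v = 430 / 254.4524 = 1.6899 cm^2

Final answer: 1.6899 cm^2


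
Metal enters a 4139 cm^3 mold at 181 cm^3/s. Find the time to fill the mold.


Formula: t_fill = V_mold / Q_flow
t = 4139 cm^3 / 181 cm^3/s = 22.8674 s

22.8674 s


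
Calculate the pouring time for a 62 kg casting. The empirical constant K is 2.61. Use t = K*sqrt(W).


Formula: t = K * sqrt(W)
sqrt(W) = sqrt(62) = 7.87401
t = 2.61 * 7.87401 = 20.5512 s

Final answer: 20.5512 s


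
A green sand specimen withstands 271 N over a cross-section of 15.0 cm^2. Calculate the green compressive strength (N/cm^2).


Formula: Compressive Strength = Force / Area
Strength = 271 N / 15.0 cm^2 = 18.0667 N/cm^2

Answer: 18.0667 N/cm^2


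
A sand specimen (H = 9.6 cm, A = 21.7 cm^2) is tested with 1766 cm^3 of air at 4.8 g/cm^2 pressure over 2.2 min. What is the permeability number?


Formula: Permeability Number P = (V * H) / (p * A * t)
Numerator: V * H = 1766 * 9.6 = 16953.6
Denominator: p * A * t = 4.8 * 21.7 * 2.2 = 229.152
P = 16953.6 / 229.152 = 73.9841


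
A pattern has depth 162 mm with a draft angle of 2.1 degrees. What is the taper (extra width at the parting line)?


Formula: taper = depth * tan(draft_angle)
tan(2.1 deg) = 0.0366683
taper = 162 mm * 0.0366683 = 5.9403 mm


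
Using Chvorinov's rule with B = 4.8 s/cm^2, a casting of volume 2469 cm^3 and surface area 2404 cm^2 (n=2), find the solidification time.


Formula: t_s = B * (V/A)^n  (Chvorinov's rule, n=2)
Modulus M = V/A = 2469/2404 = 1.027038 cm
M^2 = 1.027038^2 = 1.054807 cm^2
t_s = 4.8 * 1.054807 = 5.0631 s


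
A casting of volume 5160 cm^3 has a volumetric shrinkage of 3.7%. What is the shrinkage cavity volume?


Formula: V_shrink = V_casting * shrinkage_pct / 100
V_shrink = 5160 cm^3 * 3.7 / 100 = 190.9200 cm^3


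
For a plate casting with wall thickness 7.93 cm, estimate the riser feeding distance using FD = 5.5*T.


Formula: FD = 5.5 * T  (riser feeding-distance rule)
FD = 5.5 * 7.93 cm = 43.6150 cm

Answer: 43.6150 cm


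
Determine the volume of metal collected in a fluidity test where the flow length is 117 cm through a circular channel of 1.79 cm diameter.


Formula: V = pi * (d/2)^2 * L  (cylinder volume)
Radius = 1.79/2 = 0.895 cm
V = pi * 0.895^2 * 117 = 294.4298 cm^3


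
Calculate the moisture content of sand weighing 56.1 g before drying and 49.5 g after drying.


Formula: MC = (W_wet - W_dry) / W_wet * 100
Water mass = 56.1 - 49.5 = 6.6 g
MC = 6.6 / 56.1 * 100 = 11.7647%


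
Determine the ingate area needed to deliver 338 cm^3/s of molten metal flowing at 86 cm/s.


Formula: A_ingate = Q / v  (continuity equation)
A = 338 cm^3/s / 86 cm/s = 3.9302 cm^2

Final answer: 3.9302 cm^2


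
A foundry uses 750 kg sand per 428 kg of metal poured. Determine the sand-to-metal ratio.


Formula: Sand-to-Metal Ratio = W_sand / W_metal
Ratio = 750 kg / 428 kg = 1.7523


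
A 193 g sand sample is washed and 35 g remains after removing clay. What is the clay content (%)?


Formula: Clay% = (W_total - W_washed) / W_total * 100
Clay mass = 193 - 35 = 158 g
Clay% = 158 / 193 * 100 = 81.8653%


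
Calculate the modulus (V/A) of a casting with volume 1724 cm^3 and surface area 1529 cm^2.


Formula: Casting Modulus M = V / A
M = 1724 cm^3 / 1529 cm^2 = 1.1275 cm

Final answer: 1.1275 cm


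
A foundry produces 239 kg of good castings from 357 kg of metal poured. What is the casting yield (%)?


Formula: Casting Yield = (W_good / W_total) * 100
Yield = (239 kg / 357 kg) * 100 = 66.9468%


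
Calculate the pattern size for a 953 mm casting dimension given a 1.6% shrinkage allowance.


Formula: L_pattern = L_casting * (1 + shrinkage_rate/100)
Shrinkage factor = 1 + 1.6/100 = 1.016
L_pattern = 953 mm * 1.016 = 968.2480 mm

Answer: 968.2480 mm


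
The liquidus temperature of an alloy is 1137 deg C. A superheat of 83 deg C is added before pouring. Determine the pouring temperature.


Formula: T_pour = T_melt + Superheat
T_pour = 1137 + 83 = 1220 deg C

Final answer: 1220 deg C


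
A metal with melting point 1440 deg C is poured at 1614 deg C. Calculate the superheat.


Formula: Superheat = T_pour - T_melt
Superheat = 1614 - 1440 = 174 deg C

Final answer: 174 deg C


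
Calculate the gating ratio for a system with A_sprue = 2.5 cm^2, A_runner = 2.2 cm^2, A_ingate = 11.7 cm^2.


Sprue:Runner:Ingate = 1 : 2.2/2.5 : 11.7/2.5 = 1:0.88:4.68

Answer: 1:0.88:4.68


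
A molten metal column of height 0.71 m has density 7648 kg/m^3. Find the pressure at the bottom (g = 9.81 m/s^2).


Formula: P = rho * g * h
rho * g = 7648 * 9.81 = 75026.88 N/m^3
P = 75026.88 * 0.71 = 53269.0848 Pa

Answer: 53269.0848 Pa


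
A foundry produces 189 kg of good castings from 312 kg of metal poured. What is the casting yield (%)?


Formula: Casting Yield = (W_good / W_total) * 100
Yield = (189 kg / 312 kg) * 100 = 60.5769%

Final answer: 60.5769%


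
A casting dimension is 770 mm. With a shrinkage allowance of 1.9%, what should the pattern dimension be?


Formula: L_pattern = L_casting * (1 + shrinkage_rate/100)
Shrinkage factor = 1 + 1.9/100 = 1.019
L_pattern = 770 mm * 1.019 = 784.6300 mm

Final answer: 784.6300 mm


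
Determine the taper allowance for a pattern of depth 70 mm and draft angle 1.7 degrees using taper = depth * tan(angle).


Formula: taper = depth * tan(draft_angle)
tan(1.7 deg) = 0.0296793
taper = 70 mm * 0.0296793 = 2.0776 mm

Answer: 2.0776 mm


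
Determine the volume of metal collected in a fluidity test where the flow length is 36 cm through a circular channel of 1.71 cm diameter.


Formula: V = pi * (d/2)^2 * L  (cylinder volume)
Radius = 1.71/2 = 0.855 cm
V = pi * 0.855^2 * 36 = 82.6770 cm^3

Answer: 82.6770 cm^3


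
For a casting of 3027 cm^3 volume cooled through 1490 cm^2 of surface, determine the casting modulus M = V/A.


Formula: Casting Modulus M = V / A
M = 3027 cm^3 / 1490 cm^2 = 2.0315 cm


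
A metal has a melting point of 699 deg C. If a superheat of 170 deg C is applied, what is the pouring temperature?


Formula: T_pour = T_melt + Superheat
T_pour = 699 + 170 = 869 deg C


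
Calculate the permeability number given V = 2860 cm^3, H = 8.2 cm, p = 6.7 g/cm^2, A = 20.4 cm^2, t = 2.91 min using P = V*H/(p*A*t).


Formula: Permeability Number P = (V * H) / (p * A * t)
Numerator: V * H = 2860 * 8.2 = 23452.0
Denominator: p * A * t = 6.7 * 20.4 * 2.91 = 397.7388
P = 23452.0 / 397.7388 = 58.9633


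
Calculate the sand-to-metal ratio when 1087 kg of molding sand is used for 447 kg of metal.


Formula: Sand-to-Metal Ratio = W_sand / W_metal
Ratio = 1087 kg / 447 kg = 2.4318


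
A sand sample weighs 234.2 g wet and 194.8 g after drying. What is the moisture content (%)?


Formula: MC = (W_wet - W_dry) / W_wet * 100
Water mass = 234.2 - 194.8 = 39.4 g
MC = 39.4 / 234.2 * 100 = 16.8232%

Final answer: 16.8232%


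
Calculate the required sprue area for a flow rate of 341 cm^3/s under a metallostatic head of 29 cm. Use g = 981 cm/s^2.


Formula: v = sqrt(2*g*h), A = Q/v
Velocity: v = sqrt(2 * 981 * 29) = sqrt(56898) = 238.5330 cm/s
Sprue area: A = Q / v = 341 / 238.5330 = 1.4296 cm^2

1.4296 cm^2


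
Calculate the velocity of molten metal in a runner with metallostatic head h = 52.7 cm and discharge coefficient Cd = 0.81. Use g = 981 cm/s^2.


Formula: v = Cd * sqrt(2 * g * h)  (Torricelli with discharge coefficient)
2*g*h = 2 * 981 * 52.7 = 103397.4 cm^2/s^2
sqrt(103397.4) = 321.55466 cm/s
v = 0.81 * 321.55466 = 260.4593 cm/s


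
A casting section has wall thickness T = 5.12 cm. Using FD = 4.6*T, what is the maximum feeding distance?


Formula: FD = 4.6 * T  (riser feeding-distance rule)
FD = 4.6 * 5.12 cm = 23.5520 cm


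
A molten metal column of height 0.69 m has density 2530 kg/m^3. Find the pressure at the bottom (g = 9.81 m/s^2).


Formula: P = rho * g * h
rho * g = 2530 * 9.81 = 24819.3 N/m^3
P = 24819.3 * 0.69 = 17125.3170 Pa

17125.3170 Pa


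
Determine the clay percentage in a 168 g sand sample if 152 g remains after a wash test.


Formula: Clay% = (W_total - W_washed) / W_total * 100
Clay mass = 168 - 152 = 16 g
Clay% = 16 / 168 * 100 = 9.5238%


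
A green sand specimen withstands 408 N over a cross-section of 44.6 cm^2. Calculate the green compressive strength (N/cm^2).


Formula: Compressive Strength = Force / Area
Strength = 408 N / 44.6 cm^2 = 9.1480 N/cm^2

9.1480 N/cm^2


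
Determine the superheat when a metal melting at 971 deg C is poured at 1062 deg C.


Formula: Superheat = T_pour - T_melt
Superheat = 1062 - 971 = 91 deg C

Answer: 91 deg C


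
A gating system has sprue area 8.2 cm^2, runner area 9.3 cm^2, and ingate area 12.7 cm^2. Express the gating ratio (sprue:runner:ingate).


Sprue:Runner:Ingate = 1 : 9.3/8.2 : 12.7/8.2 = 1:1.13:1.55

Final answer: 1:1.13:1.55


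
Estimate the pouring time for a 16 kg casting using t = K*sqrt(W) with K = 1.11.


Formula: t = K * sqrt(W)
sqrt(W) = sqrt(16) = 4.00000
t = 1.11 * 4.00000 = 4.4400 s

4.4400 s


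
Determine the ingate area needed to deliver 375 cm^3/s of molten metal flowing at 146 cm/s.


Formula: A_ingate = Q / v  (continuity equation)
A = 375 cm^3/s / 146 cm/s = 2.5685 cm^2

2.5685 cm^2


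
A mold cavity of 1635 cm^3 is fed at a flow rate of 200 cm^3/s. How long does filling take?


Formula: t_fill = V_mold / Q_flow
t = 1635 cm^3 / 200 cm^3/s = 8.1750 s

8.1750 s


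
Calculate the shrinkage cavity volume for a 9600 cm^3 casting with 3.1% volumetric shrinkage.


Formula: V_shrink = V_casting * shrinkage_pct / 100
V_shrink = 9600 cm^3 * 3.1 / 100 = 297.6000 cm^3

297.6000 cm^3


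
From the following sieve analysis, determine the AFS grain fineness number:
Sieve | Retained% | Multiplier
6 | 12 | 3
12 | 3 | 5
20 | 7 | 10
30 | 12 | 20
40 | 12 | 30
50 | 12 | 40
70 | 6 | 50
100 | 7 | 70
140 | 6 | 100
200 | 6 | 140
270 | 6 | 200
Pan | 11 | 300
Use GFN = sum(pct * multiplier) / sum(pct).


Formula: GFN = sum(pct * multiplier) / sum(pct)
sum(pct * multiplier) = 7931
sum(pct) = 100
GFN = 7931 / 100 = 79.31

Answer: 79.31


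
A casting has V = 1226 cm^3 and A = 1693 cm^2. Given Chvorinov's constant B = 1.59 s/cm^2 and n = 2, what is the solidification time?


Formula: t_s = B * (V/A)^n  (Chvorinov's rule, n=2)
Modulus M = V/A = 1226/1693 = 0.724158 cm
M^2 = 0.724158^2 = 0.524405 cm^2
t_s = 1.59 * 0.524405 = 0.8338 s

0.8338 s


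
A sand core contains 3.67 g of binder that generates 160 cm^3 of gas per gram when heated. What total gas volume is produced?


Formula: V_gas = W_binder * gas_evolution_rate
V = 3.67 g * 160 cm^3/g = 587.2000 cm^3

Answer: 587.2000 cm^3


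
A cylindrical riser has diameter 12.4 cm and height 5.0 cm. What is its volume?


Formula: V = pi * (D/2)^2 * H  (cylinder volume)
Radius = D/2 = 12.4/2 = 6.2 cm
V = pi * 6.2^2 * 5.0 = 603.8141 cm^3

Answer: 603.8141 cm^3


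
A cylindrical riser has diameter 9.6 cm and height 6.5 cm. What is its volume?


Formula: V = pi * (D/2)^2 * H  (cylinder volume)
Radius = D/2 = 9.6/2 = 4.8 cm
V = pi * 4.8^2 * 6.5 = 470.4849 cm^3

Final answer: 470.4849 cm^3


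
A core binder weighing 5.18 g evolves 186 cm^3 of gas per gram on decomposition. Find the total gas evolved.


Formula: V_gas = W_binder * gas_evolution_rate
V = 5.18 g * 186 cm^3/g = 963.4800 cm^3

Answer: 963.4800 cm^3


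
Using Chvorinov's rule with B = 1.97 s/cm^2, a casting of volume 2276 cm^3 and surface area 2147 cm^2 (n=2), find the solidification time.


Formula: t_s = B * (V/A)^n  (Chvorinov's rule, n=2)
Modulus M = V/A = 2276/2147 = 1.060084 cm
M^2 = 1.060084^2 = 1.123778 cm^2
t_s = 1.97 * 1.123778 = 2.2138 s


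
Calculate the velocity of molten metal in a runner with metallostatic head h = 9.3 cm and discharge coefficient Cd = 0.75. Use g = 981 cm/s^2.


Formula: v = Cd * sqrt(2 * g * h)  (Torricelli with discharge coefficient)
2*g*h = 2 * 981 * 9.3 = 18246.6 cm^2/s^2
sqrt(18246.6) = 135.07998 cm/s
v = 0.75 * 135.07998 = 101.3100 cm/s

101.3100 cm/s


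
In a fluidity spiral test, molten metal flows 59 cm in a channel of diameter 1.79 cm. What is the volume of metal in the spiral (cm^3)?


Formula: V = pi * (d/2)^2 * L  (cylinder volume)
Radius = 1.79/2 = 0.895 cm
V = pi * 0.895^2 * 59 = 148.4732 cm^3

148.4732 cm^3


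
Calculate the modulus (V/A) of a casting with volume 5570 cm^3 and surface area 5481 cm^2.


Formula: Casting Modulus M = V / A
M = 5570 cm^3 / 5481 cm^2 = 1.0162 cm

Final answer: 1.0162 cm


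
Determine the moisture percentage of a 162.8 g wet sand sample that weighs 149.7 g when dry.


Formula: MC = (W_wet - W_dry) / W_wet * 100
Water mass = 162.8 - 149.7 = 13.1 g
MC = 13.1 / 162.8 * 100 = 8.0467%


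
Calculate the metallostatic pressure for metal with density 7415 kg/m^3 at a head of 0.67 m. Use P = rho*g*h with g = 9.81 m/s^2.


Formula: P = rho * g * h
rho * g = 7415 * 9.81 = 72741.15 N/m^3
P = 72741.15 * 0.67 = 48736.5705 Pa

48736.5705 Pa


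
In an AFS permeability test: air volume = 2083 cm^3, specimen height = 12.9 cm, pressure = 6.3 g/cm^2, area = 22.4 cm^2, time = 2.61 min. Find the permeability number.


Formula: Permeability Number P = (V * H) / (p * A * t)
Numerator: V * H = 2083 * 12.9 = 26870.7
Denominator: p * A * t = 6.3 * 22.4 * 2.61 = 368.3232
P = 26870.7 / 368.3232 = 72.9541


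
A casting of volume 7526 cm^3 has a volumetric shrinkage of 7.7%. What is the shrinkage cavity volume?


Formula: V_shrink = V_casting * shrinkage_pct / 100
V_shrink = 7526 cm^3 * 7.7 / 100 = 579.5020 cm^3


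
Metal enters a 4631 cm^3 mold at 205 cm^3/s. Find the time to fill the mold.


Formula: t_fill = V_mold / Q_flow
t = 4631 cm^3 / 205 cm^3/s = 22.5902 s

22.5902 s


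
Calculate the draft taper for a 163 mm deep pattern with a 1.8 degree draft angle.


Formula: taper = depth * tan(draft_angle)
tan(1.8 deg) = 0.0314263
taper = 163 mm * 0.0314263 = 5.1225 mm

Answer: 5.1225 mm


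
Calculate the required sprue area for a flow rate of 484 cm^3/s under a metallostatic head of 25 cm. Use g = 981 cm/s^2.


Formula: v = sqrt(2*g*h), A = Q/v
Velocity: v = sqrt(2 * 981 * 25) = sqrt(49050) = 221.4723 cm/s
Sprue area: A = Q / v = 484 / 221.4723 = 2.1854 cm^2

Answer: 2.1854 cm^2


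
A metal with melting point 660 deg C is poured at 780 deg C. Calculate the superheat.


Formula: Superheat = T_pour - T_melt
Superheat = 780 - 660 = 120 deg C


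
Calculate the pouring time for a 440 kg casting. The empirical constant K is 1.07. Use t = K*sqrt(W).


Formula: t = K * sqrt(W)
sqrt(W) = sqrt(440) = 20.97618
t = 1.07 * 20.97618 = 22.4445 s


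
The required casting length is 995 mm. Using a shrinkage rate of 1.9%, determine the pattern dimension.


Formula: L_pattern = L_casting * (1 + shrinkage_rate/100)
Shrinkage factor = 1 + 1.9/100 = 1.019
L_pattern = 995 mm * 1.019 = 1013.9050 mm


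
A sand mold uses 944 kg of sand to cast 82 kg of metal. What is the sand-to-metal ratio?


Formula: Sand-to-Metal Ratio = W_sand / W_metal
Ratio = 944 kg / 82 kg = 11.5122

Answer: 11.5122


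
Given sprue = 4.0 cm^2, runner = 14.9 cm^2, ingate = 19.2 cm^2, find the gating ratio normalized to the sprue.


Sprue:Runner:Ingate = 1 : 14.9/4.0 : 19.2/4.0 = 1:3.73:4.80

Final answer: 1:3.73:4.80


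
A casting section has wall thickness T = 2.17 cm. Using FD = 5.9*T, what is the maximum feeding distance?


Formula: FD = 5.9 * T  (riser feeding-distance rule)
FD = 5.9 * 2.17 cm = 12.8030 cm

Answer: 12.8030 cm


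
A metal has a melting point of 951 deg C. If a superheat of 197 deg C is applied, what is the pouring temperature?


Formula: T_pour = T_melt + Superheat
T_pour = 951 + 197 = 1148 deg C

Final answer: 1148 deg C


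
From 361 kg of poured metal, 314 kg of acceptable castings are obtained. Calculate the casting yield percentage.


Formula: Casting Yield = (W_good / W_total) * 100
Yield = (314 kg / 361 kg) * 100 = 86.9806%

Final answer: 86.9806%


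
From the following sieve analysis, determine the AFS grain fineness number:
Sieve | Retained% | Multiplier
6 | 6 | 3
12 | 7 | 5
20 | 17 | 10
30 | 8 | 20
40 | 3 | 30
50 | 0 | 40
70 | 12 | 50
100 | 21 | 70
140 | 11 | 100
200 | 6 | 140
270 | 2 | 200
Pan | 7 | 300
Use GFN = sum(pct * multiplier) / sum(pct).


Formula: GFN = sum(pct * multiplier) / sum(pct)
sum(pct * multiplier) = 6983
sum(pct) = 100
GFN = 6983 / 100 = 69.83

69.83


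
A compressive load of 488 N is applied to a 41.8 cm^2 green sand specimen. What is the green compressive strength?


Formula: Compressive Strength = Force / Area
Strength = 488 N / 41.8 cm^2 = 11.6746 N/cm^2

Final answer: 11.6746 N/cm^2


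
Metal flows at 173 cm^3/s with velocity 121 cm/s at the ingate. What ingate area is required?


Formula: A_ingate = Q / v  (continuity equation)
A = 173 cm^3/s / 121 cm/s = 1.4298 cm^2

Answer: 1.4298 cm^2


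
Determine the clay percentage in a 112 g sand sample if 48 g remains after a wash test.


Formula: Clay% = (W_total - W_washed) / W_total * 100
Clay mass = 112 - 48 = 64 g
Clay% = 64 / 112 * 100 = 57.1429%


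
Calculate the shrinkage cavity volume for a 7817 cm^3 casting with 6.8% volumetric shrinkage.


Formula: V_shrink = V_casting * shrinkage_pct / 100
V_shrink = 7817 cm^3 * 6.8 / 100 = 531.5560 cm^3

531.5560 cm^3


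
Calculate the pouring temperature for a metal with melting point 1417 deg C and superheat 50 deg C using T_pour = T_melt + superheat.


Formula: T_pour = T_melt + Superheat
T_pour = 1417 + 50 = 1467 deg C

Final answer: 1467 deg C


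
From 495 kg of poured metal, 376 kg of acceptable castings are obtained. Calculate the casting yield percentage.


Formula: Casting Yield = (W_good / W_total) * 100
Yield = (376 kg / 495 kg) * 100 = 75.9596%

75.9596%


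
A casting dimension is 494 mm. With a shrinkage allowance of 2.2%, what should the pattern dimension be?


Formula: L_pattern = L_casting * (1 + shrinkage_rate/100)
Shrinkage factor = 1 + 2.2/100 = 1.022
L_pattern = 494 mm * 1.022 = 504.8680 mm

504.8680 mm


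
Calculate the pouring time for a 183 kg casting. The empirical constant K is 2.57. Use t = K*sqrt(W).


Formula: t = K * sqrt(W)
sqrt(W) = sqrt(183) = 13.52775
t = 2.57 * 13.52775 = 34.7663 s

34.7663 s


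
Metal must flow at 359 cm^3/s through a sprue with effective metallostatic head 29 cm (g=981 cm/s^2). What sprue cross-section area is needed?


Formula: v = sqrt(2*g*h), A = Q/v
Velocity: v = sqrt(2 * 981 * 29) = sqrt(56898) = 238.5330 cm/s
Sprue area: A = Q / v = 359 / 238.5330 = 1.5050 cm^2

Final answer: 1.5050 cm^2


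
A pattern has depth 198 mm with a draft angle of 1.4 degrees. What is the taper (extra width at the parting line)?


Formula: taper = depth * tan(draft_angle)
tan(1.4 deg) = 0.0244395
taper = 198 mm * 0.0244395 = 4.8390 mm

4.8390 mm


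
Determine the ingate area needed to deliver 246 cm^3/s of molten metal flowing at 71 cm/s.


Formula: A_ingate = Q / v  (continuity equation)
A = 246 cm^3/s / 71 cm/s = 3.4648 cm^2

3.4648 cm^2


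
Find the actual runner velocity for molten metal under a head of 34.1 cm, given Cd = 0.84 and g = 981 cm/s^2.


Formula: v = Cd * sqrt(2 * g * h)  (Torricelli with discharge coefficient)
2*g*h = 2 * 981 * 34.1 = 66904.2 cm^2/s^2
sqrt(66904.2) = 258.65846 cm/s
v = 0.84 * 258.65846 = 217.2731 cm/s

217.2731 cm/s


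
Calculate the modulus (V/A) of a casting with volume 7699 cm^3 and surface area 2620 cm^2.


Formula: Casting Modulus M = V / A
M = 7699 cm^3 / 2620 cm^2 = 2.9385 cm

Final answer: 2.9385 cm


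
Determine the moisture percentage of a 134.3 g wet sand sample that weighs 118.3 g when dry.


Formula: MC = (W_wet - W_dry) / W_wet * 100
Water mass = 134.3 - 118.3 = 16.0 g
MC = 16.0 / 134.3 * 100 = 11.9136%

Answer: 11.9136%


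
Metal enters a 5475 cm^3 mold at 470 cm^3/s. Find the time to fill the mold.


Formula: t_fill = V_mold / Q_flow
t = 5475 cm^3 / 470 cm^3/s = 11.6489 s


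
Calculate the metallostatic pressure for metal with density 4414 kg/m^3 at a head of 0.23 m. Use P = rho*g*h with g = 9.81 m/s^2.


Formula: P = rho * g * h
rho * g = 4414 * 9.81 = 43301.34 N/m^3
P = 43301.34 * 0.23 = 9959.3082 Pa

Final answer: 9959.3082 Pa


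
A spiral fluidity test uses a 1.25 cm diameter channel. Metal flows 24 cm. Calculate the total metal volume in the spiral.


Formula: V = pi * (d/2)^2 * L  (cylinder volume)
Radius = 1.25/2 = 0.625 cm
V = pi * 0.625^2 * 24 = 29.4524 cm^3

Final answer: 29.4524 cm^3


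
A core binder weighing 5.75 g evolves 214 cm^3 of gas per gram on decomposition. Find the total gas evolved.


Formula: V_gas = W_binder * gas_evolution_rate
V = 5.75 g * 214 cm^3/g = 1230.5000 cm^3


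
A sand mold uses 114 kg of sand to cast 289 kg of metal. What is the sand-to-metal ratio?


Formula: Sand-to-Metal Ratio = W_sand / W_metal
Ratio = 114 kg / 289 kg = 0.3945

0.3945


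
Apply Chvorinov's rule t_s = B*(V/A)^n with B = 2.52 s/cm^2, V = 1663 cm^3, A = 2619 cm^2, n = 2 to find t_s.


Formula: t_s = B * (V/A)^n  (Chvorinov's rule, n=2)
Modulus M = V/A = 1663/2619 = 0.634975 cm
M^2 = 0.634975^2 = 0.403193 cm^2
t_s = 2.52 * 0.403193 = 1.0160 s

Final answer: 1.0160 s


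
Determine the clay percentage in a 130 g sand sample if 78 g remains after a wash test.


Formula: Clay% = (W_total - W_washed) / W_total * 100
Clay mass = 130 - 78 = 52 g
Clay% = 52 / 130 * 100 = 40.0000%

Final answer: 40.0000%


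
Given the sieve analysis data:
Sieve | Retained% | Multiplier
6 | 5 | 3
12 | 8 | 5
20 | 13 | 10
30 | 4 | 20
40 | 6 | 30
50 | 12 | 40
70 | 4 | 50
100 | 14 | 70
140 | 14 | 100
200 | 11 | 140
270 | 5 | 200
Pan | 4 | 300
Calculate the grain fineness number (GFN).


Formula: GFN = sum(pct * multiplier) / sum(pct)
sum(pct * multiplier) = 7245
sum(pct) = 100
GFN = 7245 / 100 = 72.45

Answer: 72.45


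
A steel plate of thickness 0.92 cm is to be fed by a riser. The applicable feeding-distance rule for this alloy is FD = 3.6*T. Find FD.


Formula: FD = 3.6 * T  (riser feeding-distance rule)
FD = 3.6 * 0.92 cm = 3.3120 cm


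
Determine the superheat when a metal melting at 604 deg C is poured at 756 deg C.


Formula: Superheat = T_pour - T_melt
Superheat = 756 - 604 = 152 deg C

Final answer: 152 deg C


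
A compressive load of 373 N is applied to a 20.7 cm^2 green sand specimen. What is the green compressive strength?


Formula: Compressive Strength = Force / Area
Strength = 373 N / 20.7 cm^2 = 18.0193 N/cm^2

18.0193 N/cm^2


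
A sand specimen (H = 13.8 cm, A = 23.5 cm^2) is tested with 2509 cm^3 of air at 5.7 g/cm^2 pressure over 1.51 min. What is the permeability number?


Formula: Permeability Number P = (V * H) / (p * A * t)
Numerator: V * H = 2509 * 13.8 = 34624.2
Denominator: p * A * t = 5.7 * 23.5 * 1.51 = 202.2645
P = 34624.2 / 202.2645 = 171.1828


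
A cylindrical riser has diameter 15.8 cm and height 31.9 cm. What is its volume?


Formula: V = pi * (D/2)^2 * H  (cylinder volume)
Radius = D/2 = 15.8/2 = 7.9 cm
V = pi * 7.9^2 * 31.9 = 6254.5308 cm^3

Final answer: 6254.5308 cm^3


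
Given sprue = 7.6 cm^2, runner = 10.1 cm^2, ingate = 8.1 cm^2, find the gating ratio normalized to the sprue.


Sprue:Runner:Ingate = 1 : 10.1/7.6 : 8.1/7.6 = 1:1.33:1.07

Final answer: 1:1.33:1.07


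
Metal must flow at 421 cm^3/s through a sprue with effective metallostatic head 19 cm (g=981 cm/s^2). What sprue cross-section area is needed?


Formula: v = sqrt(2*g*h), A = Q/v
Velocity: v = sqrt(2 * 981 * 19) = sqrt(37278) = 193.0751 cm/s
Sprue area: A = Q / v = 421 / 193.0751 = 2.1805 cm^2

Final answer: 2.1805 cm^2


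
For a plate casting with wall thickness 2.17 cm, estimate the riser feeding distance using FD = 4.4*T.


Formula: FD = 4.4 * T  (riser feeding-distance rule)
FD = 4.4 * 2.17 cm = 9.5480 cm


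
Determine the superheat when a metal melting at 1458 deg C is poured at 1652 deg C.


Formula: Superheat = T_pour - T_melt
Superheat = 1652 - 1458 = 194 deg C

Answer: 194 deg C


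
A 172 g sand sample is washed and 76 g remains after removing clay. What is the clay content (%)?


Formula: Clay% = (W_total - W_washed) / W_total * 100
Clay mass = 172 - 76 = 96 g
Clay% = 96 / 172 * 100 = 55.8140%


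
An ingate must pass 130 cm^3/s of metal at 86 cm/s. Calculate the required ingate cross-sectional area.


Formula: A_ingate = Q / v  (continuity equation)
A = 130 cm^3/s / 86 cm/s = 1.5116 cm^2

Final answer: 1.5116 cm^2


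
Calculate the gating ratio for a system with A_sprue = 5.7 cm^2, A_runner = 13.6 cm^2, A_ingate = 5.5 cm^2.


Sprue:Runner:Ingate = 1 : 13.6/5.7 : 5.5/5.7 = 1:2.39:0.96

Final answer: 1:2.39:0.96


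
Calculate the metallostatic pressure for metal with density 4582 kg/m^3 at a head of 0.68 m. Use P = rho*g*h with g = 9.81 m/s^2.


Formula: P = rho * g * h
rho * g = 4582 * 9.81 = 44949.42 N/m^3
P = 44949.42 * 0.68 = 30565.6056 Pa

Answer: 30565.6056 Pa


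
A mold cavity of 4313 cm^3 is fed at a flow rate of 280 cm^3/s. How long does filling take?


Formula: t_fill = V_mold / Q_flow
t = 4313 cm^3 / 280 cm^3/s = 15.4036 s


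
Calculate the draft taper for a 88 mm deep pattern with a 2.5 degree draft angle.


Formula: taper = depth * tan(draft_angle)
tan(2.5 deg) = 0.0436609
taper = 88 mm * 0.0436609 = 3.8422 mm

3.8422 mm


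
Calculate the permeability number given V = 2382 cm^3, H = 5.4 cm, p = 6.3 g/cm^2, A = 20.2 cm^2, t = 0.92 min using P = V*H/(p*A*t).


Formula: Permeability Number P = (V * H) / (p * A * t)
Numerator: V * H = 2382 * 5.4 = 12862.8
Denominator: p * A * t = 6.3 * 20.2 * 0.92 = 117.0792
P = 12862.8 / 117.0792 = 109.8641


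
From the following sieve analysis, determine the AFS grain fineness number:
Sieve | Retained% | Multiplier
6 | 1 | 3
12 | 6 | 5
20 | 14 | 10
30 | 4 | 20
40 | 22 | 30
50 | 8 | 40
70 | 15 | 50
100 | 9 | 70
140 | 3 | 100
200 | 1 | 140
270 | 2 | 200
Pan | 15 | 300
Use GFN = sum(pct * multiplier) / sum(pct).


Formula: GFN = sum(pct * multiplier) / sum(pct)
sum(pct * multiplier) = 7953
sum(pct) = 100
GFN = 7953 / 100 = 79.53

Answer: 79.53


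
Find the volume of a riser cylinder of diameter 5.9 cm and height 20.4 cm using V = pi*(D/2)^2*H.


Formula: V = pi * (D/2)^2 * H  (cylinder volume)
Radius = D/2 = 5.9/2 = 2.95 cm
V = pi * 2.95^2 * 20.4 = 557.7301 cm^3

Answer: 557.7301 cm^3


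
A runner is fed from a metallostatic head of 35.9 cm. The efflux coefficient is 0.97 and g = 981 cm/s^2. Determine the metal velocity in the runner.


Formula: v = Cd * sqrt(2 * g * h)  (Torricelli with discharge coefficient)
2*g*h = 2 * 981 * 35.9 = 70435.8 cm^2/s^2
sqrt(70435.8) = 265.39744 cm/s
v = 0.97 * 265.39744 = 257.4355 cm/s

257.4355 cm/s


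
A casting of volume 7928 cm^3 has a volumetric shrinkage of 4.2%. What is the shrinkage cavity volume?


Formula: V_shrink = V_casting * shrinkage_pct / 100
V_shrink = 7928 cm^3 * 4.2 / 100 = 332.9760 cm^3

Final answer: 332.9760 cm^3


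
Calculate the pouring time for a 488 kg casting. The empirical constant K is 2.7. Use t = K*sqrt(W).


Formula: t = K * sqrt(W)
sqrt(W) = sqrt(488) = 22.09072
t = 2.7 * 22.09072 = 59.6449 s

Final answer: 59.6449 s


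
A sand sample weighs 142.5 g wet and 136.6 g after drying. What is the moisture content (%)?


Formula: MC = (W_wet - W_dry) / W_wet * 100
Water mass = 142.5 - 136.6 = 5.9 g
MC = 5.9 / 142.5 * 100 = 4.1404%

Final answer: 4.1404%


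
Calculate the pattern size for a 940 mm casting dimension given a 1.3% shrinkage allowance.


Formula: L_pattern = L_casting * (1 + shrinkage_rate/100)
Shrinkage factor = 1 + 1.3/100 = 1.013
L_pattern = 940 mm * 1.013 = 952.2200 mm

952.2200 mm


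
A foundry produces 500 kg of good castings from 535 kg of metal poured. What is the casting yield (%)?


Formula: Casting Yield = (W_good / W_total) * 100
Yield = (500 kg / 535 kg) * 100 = 93.4579%

Final answer: 93.4579%


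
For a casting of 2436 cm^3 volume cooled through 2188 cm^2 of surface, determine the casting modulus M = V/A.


Formula: Casting Modulus M = V / A
M = 2436 cm^3 / 2188 cm^2 = 1.1133 cm

Answer: 1.1133 cm


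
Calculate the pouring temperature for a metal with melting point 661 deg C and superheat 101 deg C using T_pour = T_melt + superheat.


Formula: T_pour = T_melt + Superheat
T_pour = 661 + 101 = 762 deg C

762 deg C


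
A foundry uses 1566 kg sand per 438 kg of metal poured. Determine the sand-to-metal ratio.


Formula: Sand-to-Metal Ratio = W_sand / W_metal
Ratio = 1566 kg / 438 kg = 3.5753


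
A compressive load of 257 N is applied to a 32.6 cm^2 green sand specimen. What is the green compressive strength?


Formula: Compressive Strength = Force / Area
Strength = 257 N / 32.6 cm^2 = 7.8834 N/cm^2

7.8834 N/cm^2


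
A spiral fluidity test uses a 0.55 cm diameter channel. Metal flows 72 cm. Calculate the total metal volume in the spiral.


Formula: V = pi * (d/2)^2 * L  (cylinder volume)
Radius = 0.55/2 = 0.275 cm
V = pi * 0.275^2 * 72 = 17.1060 cm^3

Final answer: 17.1060 cm^3


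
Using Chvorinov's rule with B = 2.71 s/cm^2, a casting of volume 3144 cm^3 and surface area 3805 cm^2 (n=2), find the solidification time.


Formula: t_s = B * (V/A)^n  (Chvorinov's rule, n=2)
Modulus M = V/A = 3144/3805 = 0.826281 cm
M^2 = 0.826281^2 = 0.682740 cm^2
t_s = 2.71 * 0.682740 = 1.8502 s

Final answer: 1.8502 s


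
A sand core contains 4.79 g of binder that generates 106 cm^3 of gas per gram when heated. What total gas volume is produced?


Formula: V_gas = W_binder * gas_evolution_rate
V = 4.79 g * 106 cm^3/g = 507.7400 cm^3

Final answer: 507.7400 cm^3


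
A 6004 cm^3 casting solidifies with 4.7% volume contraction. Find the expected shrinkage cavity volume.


Formula: V_shrink = V_casting * shrinkage_pct / 100
V_shrink = 6004 cm^3 * 4.7 / 100 = 282.1880 cm^3

282.1880 cm^3


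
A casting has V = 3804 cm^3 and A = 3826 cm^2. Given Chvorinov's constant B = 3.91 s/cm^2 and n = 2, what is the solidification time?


Formula: t_s = B * (V/A)^n  (Chvorinov's rule, n=2)
Modulus M = V/A = 3804/3826 = 0.994250 cm
M^2 = 0.994250^2 = 0.988533 cm^2
t_s = 3.91 * 0.988533 = 3.8652 s

3.8652 s


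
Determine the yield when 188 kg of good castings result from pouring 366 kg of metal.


Formula: Casting Yield = (W_good / W_total) * 100
Yield = (188 kg / 366 kg) * 100 = 51.3661%

Answer: 51.3661%


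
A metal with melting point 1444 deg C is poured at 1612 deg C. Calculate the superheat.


Formula: Superheat = T_pour - T_melt
Superheat = 1612 - 1444 = 168 deg C

Final answer: 168 deg C


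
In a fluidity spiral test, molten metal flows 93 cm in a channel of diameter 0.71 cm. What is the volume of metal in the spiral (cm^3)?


Formula: V = pi * (d/2)^2 * L  (cylinder volume)
Radius = 0.71/2 = 0.355 cm
V = pi * 0.355^2 * 93 = 36.8205 cm^3

36.8205 cm^3


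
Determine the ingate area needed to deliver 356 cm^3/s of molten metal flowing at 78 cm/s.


Formula: A_ingate = Q / v  (continuity equation)
A = 356 cm^3/s / 78 cm/s = 4.5641 cm^2

Answer: 4.5641 cm^2


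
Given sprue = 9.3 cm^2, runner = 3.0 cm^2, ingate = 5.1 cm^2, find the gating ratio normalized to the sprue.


Sprue:Runner:Ingate = 1 : 3.0/9.3 : 5.1/9.3 = 1:0.32:0.55

1:0.32:0.55


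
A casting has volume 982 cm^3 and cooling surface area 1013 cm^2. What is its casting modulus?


Formula: Casting Modulus M = V / A
M = 982 cm^3 / 1013 cm^2 = 0.9694 cm

0.9694 cm


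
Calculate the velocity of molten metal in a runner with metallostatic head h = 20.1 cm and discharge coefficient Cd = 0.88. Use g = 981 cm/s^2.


Formula: v = Cd * sqrt(2 * g * h)  (Torricelli with discharge coefficient)
2*g*h = 2 * 981 * 20.1 = 39436.2 cm^2/s^2
sqrt(39436.2) = 198.58550 cm/s
v = 0.88 * 198.58550 = 174.7552 cm/s

Final answer: 174.7552 cm/s


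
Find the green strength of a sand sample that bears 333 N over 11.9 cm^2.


Formula: Compressive Strength = Force / Area
Strength = 333 N / 11.9 cm^2 = 27.9832 N/cm^2

Answer: 27.9832 N/cm^2


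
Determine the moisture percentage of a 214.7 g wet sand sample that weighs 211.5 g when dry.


Formula: MC = (W_wet - W_dry) / W_wet * 100
Water mass = 214.7 - 211.5 = 3.2 g
MC = 3.2 / 214.7 * 100 = 1.4905%


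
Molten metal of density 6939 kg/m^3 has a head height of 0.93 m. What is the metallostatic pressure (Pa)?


Formula: P = rho * g * h
rho * g = 6939 * 9.81 = 68071.59 N/m^3
P = 68071.59 * 0.93 = 63306.5787 Pa

Final answer: 63306.5787 Pa


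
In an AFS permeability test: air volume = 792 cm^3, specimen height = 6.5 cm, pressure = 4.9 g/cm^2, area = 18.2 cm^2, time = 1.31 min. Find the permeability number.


Formula: Permeability Number P = (V * H) / (p * A * t)
Numerator: V * H = 792 * 6.5 = 5148.0
Denominator: p * A * t = 4.9 * 18.2 * 1.31 = 116.8258
P = 5148.0 / 116.8258 = 44.0656

44.0656


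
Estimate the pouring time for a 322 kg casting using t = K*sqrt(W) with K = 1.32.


Formula: t = K * sqrt(W)
sqrt(W) = sqrt(322) = 17.94436
t = 1.32 * 17.94436 = 23.6866 s

23.6866 s


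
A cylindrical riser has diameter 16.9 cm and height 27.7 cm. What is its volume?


Formula: V = pi * (D/2)^2 * H  (cylinder volume)
Radius = D/2 = 16.9/2 = 8.45 cm
V = pi * 8.45^2 * 27.7 = 6213.5967 cm^3

6213.5967 cm^3


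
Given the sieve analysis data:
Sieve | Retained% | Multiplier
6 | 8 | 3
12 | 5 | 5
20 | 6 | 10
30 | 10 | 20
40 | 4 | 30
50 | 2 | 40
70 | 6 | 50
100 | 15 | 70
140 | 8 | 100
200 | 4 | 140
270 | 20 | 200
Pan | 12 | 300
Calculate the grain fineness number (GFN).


Formula: GFN = sum(pct * multiplier) / sum(pct)
sum(pct * multiplier) = 10819
sum(pct) = 100
GFN = 10819 / 100 = 108.19

108.19


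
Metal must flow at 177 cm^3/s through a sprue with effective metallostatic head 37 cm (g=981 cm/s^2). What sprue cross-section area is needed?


Formula: v = sqrt(2*g*h), A = Q/v
Velocity: v = sqrt(2 * 981 * 37) = sqrt(72594) = 269.4327 cm/s
Sprue area: A = Q / v = 177 / 269.4327 = 0.6569 cm^2

Final answer: 0.6569 cm^2


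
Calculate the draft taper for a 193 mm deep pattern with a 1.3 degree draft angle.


Formula: taper = depth * tan(draft_angle)
tan(1.3 deg) = 0.0226932
taper = 193 mm * 0.0226932 = 4.3798 mm

Final answer: 4.3798 mm


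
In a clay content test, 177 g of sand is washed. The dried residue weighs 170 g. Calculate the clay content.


Formula: Clay% = (W_total - W_washed) / W_total * 100
Clay mass = 177 - 170 = 7 g
Clay% = 7 / 177 * 100 = 3.9548%

3.9548%


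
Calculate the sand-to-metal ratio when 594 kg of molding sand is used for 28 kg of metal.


Formula: Sand-to-Metal Ratio = W_sand / W_metal
Ratio = 594 kg / 28 kg = 21.2143


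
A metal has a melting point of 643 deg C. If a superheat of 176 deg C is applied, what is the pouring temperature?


Formula: T_pour = T_melt + Superheat
T_pour = 643 + 176 = 819 deg C

819 deg C


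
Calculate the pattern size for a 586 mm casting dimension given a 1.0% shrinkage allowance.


Formula: L_pattern = L_casting * (1 + shrinkage_rate/100)
Shrinkage factor = 1 + 1.0/100 = 1.01
L_pattern = 586 mm * 1.01 = 591.8600 mm


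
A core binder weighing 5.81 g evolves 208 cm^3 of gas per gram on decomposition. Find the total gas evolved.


Formula: V_gas = W_binder * gas_evolution_rate
V = 5.81 g * 208 cm^3/g = 1208.4800 cm^3


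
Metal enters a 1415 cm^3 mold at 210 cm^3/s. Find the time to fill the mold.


Formula: t_fill = V_mold / Q_flow
t = 1415 cm^3 / 210 cm^3/s = 6.7381 s

6.7381 s


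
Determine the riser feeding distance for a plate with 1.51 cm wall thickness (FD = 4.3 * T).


Formula: FD = 4.3 * T  (riser feeding-distance rule)
FD = 4.3 * 1.51 cm = 6.4930 cm

Answer: 6.4930 cm


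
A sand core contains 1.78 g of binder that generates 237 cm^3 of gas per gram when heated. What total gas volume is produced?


Formula: V_gas = W_binder * gas_evolution_rate
V = 1.78 g * 237 cm^3/g = 421.8600 cm^3

Final answer: 421.8600 cm^3
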